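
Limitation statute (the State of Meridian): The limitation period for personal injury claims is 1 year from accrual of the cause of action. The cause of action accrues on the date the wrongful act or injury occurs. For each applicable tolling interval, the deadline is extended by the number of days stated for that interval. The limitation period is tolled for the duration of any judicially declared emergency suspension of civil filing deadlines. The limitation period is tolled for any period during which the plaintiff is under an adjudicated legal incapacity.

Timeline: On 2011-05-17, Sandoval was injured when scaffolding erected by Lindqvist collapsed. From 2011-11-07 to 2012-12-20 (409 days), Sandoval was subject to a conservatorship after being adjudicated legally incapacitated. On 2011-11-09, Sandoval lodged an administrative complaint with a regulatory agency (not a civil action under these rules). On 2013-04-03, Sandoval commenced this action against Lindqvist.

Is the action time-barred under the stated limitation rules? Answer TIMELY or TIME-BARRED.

The claim accrued on 2011-05-17, when the wrongful act occurred.
Adding the 1 year base period to 2011-05-17 gives a deadline of 2012-05-17, before any tolling.
The plaintiff's legal incapacity from 2011-11-07 to 2012-12-20 tolled the period for 409 days, extending the deadline to 2013-06-30.
The other events in the timeline have no effect on the limitation period under the stated rules.
Sandoval filed on 2013-04-03, before the 2013-06-30 deadline, so the action is timely.

TIMELY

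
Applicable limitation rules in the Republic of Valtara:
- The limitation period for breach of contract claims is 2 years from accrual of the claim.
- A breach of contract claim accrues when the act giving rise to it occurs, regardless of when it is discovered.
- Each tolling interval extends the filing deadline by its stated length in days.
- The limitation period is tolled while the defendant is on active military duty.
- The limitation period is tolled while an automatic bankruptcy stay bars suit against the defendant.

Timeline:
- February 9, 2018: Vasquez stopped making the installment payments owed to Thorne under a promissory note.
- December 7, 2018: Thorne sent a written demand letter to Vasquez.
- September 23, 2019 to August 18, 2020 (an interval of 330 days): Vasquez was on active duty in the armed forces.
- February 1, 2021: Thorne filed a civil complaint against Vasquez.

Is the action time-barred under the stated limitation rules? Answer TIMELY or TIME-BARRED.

The claim accrued on February 9, 2018, when the wrongful act occurred.
The untolled deadline — 2 years after February 9, 2018 — is February 9, 2020.
The defendant's active military service from September 23, 2019 to August 18, 2020 tolled the period for 330 days, extending the deadline to January 4, 2021.
The other events in the timeline have no effect on the limitation period under the stated rules.
The February 1, 2021 filing falls after the January 4, 2021 deadline; the claim is time-barred.

TIME-BARRED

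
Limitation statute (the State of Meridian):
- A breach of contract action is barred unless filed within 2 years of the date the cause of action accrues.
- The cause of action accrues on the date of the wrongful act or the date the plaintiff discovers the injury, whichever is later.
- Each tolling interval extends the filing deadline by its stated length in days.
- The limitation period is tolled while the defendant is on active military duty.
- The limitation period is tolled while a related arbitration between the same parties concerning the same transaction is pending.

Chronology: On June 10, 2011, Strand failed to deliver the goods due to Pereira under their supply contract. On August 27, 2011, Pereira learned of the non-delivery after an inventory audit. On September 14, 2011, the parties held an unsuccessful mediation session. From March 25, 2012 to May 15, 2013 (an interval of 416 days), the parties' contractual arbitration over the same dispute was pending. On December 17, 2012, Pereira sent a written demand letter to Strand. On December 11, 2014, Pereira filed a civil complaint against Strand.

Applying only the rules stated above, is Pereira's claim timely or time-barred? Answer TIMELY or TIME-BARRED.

TIME-BARRED

Because discovery on August 27, 2011 post-dates the June 10, 2011 act, accrual under the later-of rule falls on August 27, 2011.
Adding the 2 years base period to August 27, 2011 gives a deadline of August 27, 2013, before any tolling.
The period was tolled for 416 days by the pending related arbitration (March 25, 2012 to May 15, 2013), pushing the deadline to October 17, 2014.
None of the other events listed affects the running of the period under the stated rules.
Filing on December 11, 2014 missed the October 17, 2014 deadline — the action is time-barred.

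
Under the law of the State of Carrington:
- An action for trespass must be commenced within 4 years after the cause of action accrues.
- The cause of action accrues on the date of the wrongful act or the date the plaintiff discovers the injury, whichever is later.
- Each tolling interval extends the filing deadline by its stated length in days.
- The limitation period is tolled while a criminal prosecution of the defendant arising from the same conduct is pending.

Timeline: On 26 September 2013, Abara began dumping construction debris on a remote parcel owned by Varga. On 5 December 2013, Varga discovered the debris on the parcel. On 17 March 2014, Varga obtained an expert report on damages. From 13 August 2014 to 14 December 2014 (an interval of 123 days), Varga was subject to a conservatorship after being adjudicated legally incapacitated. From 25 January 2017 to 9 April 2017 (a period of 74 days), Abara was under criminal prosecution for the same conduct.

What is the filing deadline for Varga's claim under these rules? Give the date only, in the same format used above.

17 February 2018

Because discovery on 5 December 2013 post-dates the 26 September 2013 act, accrual under the later-of rule falls on 5 December 2013.
Adding the 4 years base period to 5 December 2013 gives a deadline of 5 December 2017, before any tolling.
The pending criminal prosecution from 25 January 2017 to 9 April 2017 tolled the period for 74 days, extending the deadline to 17 February 2018.
The plaintiff's legal incapacity from 13 August 2014 to 14 December 2014 does not toll the period, because no stated rule makes the plaintiff's incapacity a tolling event.
The other events in the timeline have no effect on the limitation period under the stated rules.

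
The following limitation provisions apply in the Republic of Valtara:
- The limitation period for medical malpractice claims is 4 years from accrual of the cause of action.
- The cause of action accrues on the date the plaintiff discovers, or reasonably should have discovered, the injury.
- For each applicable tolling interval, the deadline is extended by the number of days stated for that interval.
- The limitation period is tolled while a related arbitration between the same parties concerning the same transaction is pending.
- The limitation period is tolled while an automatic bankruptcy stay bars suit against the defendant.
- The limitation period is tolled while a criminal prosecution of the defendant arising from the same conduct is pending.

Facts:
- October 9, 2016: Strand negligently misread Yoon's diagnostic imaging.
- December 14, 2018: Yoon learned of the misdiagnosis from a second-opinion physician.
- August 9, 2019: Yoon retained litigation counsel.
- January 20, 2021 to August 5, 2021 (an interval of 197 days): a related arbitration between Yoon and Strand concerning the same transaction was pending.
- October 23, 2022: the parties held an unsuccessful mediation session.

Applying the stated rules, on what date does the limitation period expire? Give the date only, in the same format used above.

June 29, 2023

Accrual is tied to discovery, so the period began on December 14, 2018 rather than on October 9, 2016 when the act occurred.
4 years from December 14, 2018 is December 14, 2022.
Because the pending related arbitration ran from January 20, 2021 to August 5, 2021, the deadline is extended by 197 days to June 29, 2023.
Nothing else in the chronology tolls or restarts the period.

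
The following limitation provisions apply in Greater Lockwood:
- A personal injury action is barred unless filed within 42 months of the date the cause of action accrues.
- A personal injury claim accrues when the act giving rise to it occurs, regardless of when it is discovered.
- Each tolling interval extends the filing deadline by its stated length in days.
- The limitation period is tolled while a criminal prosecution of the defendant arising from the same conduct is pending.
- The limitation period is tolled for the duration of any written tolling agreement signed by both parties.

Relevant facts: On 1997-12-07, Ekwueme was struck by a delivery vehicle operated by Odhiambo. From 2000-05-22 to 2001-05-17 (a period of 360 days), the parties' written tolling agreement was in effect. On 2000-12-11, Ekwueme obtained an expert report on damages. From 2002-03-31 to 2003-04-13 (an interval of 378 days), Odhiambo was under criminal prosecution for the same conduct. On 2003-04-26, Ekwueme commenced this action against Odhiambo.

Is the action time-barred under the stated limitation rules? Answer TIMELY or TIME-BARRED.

TIMELY

The cause of action accrued on 1997-12-07, the date of the act.
Adding the 42 months base period to 1997-12-07 gives a deadline of 2001-06-07, before any tolling.
The written tolling agreement from 2000-05-22 to 2001-05-17 tolled the period for 360 days, extending the deadline to 2002-06-02.
The pending criminal prosecution from 2002-03-31 to 2003-04-13 tolled the period for 378 days, extending the deadline to 2003-06-15.
None of the other events listed affects the running of the period under the stated rules.
Filing on 2003-04-26 beat the 2003-06-15 deadline — the action is timely.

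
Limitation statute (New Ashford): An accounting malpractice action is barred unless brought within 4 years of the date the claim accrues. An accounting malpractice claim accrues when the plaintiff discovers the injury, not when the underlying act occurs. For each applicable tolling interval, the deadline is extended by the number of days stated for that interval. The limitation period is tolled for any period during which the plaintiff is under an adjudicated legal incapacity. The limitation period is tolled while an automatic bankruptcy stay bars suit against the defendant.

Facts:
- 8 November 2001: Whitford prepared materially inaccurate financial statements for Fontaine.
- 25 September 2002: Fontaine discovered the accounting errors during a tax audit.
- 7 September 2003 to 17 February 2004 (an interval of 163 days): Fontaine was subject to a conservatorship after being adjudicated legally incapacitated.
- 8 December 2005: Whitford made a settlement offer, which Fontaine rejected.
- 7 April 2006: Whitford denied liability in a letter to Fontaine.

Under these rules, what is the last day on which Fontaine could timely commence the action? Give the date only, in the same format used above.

7 March 2007

Accrual is tied to discovery, so the period began on 25 September 2002 rather than on 8 November 2001 when the act occurred.
4 years from 25 September 2002 is 25 September 2006.
The plaintiff's legal incapacity from 7 September 2003 to 17 February 2004 tolled the period for 163 days, extending the deadline to 7 March 2007.
The other events in the timeline have no effect on the limitation period under the stated rules.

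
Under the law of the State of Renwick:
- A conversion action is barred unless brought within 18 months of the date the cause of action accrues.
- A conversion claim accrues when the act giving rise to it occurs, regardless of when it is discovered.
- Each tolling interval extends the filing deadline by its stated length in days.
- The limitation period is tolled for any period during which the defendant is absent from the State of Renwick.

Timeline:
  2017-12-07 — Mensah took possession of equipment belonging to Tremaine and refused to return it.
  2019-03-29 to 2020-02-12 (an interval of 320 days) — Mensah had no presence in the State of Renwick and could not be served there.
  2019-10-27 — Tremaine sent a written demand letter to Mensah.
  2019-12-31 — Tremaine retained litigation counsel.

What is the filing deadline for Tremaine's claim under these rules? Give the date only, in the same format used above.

The claim accrued on 2017-12-07, when the wrongful act occurred.
Adding the 18 months base period to 2017-12-07 gives a deadline of 2019-06-07, before any tolling.
Because the defendant's absence from the jurisdiction ran from 2019-03-29 to 2020-02-12, the deadline is extended by 320 days to 2020-04-22.
Nothing else in the chronology tolls or restarts the period.

2020-04-22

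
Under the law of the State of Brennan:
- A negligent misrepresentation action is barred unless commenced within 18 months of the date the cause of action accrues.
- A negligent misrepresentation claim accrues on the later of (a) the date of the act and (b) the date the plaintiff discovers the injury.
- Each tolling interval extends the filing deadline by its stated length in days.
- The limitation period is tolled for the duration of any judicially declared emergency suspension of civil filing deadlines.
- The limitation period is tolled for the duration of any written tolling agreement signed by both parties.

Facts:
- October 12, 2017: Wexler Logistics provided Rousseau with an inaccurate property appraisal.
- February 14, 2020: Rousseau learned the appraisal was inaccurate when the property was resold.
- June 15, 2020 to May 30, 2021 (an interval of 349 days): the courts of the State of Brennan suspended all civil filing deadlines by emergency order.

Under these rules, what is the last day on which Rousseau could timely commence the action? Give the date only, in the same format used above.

Because discovery on February 14, 2020 post-dates the October 12, 2017 act, accrual under the later-of rule falls on February 14, 2020.
18 months from February 14, 2020 is August 14, 2021.
The period was tolled for 349 days by the emergency suspension of filing deadlines (June 15, 2020 to May 30, 2021), pushing the deadline to July 29, 2022.

July 29, 2022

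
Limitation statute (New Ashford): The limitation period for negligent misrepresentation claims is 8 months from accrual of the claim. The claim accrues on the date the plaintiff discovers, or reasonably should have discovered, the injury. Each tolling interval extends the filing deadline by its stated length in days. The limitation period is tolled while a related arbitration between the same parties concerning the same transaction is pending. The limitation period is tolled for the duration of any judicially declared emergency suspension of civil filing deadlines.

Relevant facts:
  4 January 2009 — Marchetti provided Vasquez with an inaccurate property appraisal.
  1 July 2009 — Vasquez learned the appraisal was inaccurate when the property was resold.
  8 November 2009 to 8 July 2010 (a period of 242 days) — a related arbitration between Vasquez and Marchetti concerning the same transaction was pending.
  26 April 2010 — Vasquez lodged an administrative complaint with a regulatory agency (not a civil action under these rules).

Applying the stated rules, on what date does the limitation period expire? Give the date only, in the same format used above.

The claim did not accrue until Vasquez discovered the injury on 1 July 2009; the 4 January 2009 act date does not start the clock under the stated rule.
8 months from 1 July 2009 is 1 March 2010.
The pending related arbitration from 8 November 2009 to 8 July 2010 tolled the period for 242 days, extending the deadline to 29 October 2010.
The other events in the timeline have no effect on the limitation period under the stated rules.

29 October 2010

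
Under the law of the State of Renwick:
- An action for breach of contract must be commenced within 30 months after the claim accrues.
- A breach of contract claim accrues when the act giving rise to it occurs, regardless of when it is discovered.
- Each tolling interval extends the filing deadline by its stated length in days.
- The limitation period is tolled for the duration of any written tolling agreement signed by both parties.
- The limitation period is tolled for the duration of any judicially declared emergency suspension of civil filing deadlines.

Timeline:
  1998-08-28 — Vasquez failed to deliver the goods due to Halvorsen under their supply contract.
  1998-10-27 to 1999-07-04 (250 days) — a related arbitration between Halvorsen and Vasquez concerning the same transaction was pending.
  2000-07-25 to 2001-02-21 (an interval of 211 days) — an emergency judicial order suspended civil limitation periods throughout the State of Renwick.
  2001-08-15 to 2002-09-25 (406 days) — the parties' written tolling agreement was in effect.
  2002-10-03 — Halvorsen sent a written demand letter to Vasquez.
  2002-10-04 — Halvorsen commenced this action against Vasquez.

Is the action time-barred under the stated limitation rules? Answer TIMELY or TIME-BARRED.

The claim accrued on 1998-08-28, the date of the act.
Adding the 30 months base period to 1998-08-28 gives a deadline of 2001-02-28, before any tolling.
Because the emergency suspension of filing deadlines ran from 2000-07-25 to 2001-02-21, the deadline is extended by 211 days to 2001-09-27.
The period was tolled for 406 days by the written tolling agreement (2001-08-15 to 2002-09-25), pushing the deadline to 2002-11-07.
No stated provision tolls the period for a pending arbitration, so the interval from 1998-10-27 to 1999-07-04 has no effect on the deadline.
None of the other events listed affects the running of the period under the stated rules.
Filing on 2002-10-04 beat the 2002-11-07 deadline — the action is timely.

TIMELY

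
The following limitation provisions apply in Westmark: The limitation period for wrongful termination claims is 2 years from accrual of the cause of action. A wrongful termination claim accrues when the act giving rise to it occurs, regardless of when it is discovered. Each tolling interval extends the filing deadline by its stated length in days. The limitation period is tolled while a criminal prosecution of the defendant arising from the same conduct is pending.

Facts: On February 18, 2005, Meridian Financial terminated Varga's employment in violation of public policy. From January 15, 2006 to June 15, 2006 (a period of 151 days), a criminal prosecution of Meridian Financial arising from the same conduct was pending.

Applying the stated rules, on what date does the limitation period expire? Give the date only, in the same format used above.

The cause of action accrued on February 18, 2005, the date of the act.
The untolled deadline — 2 years after February 18, 2005 — is February 18, 2007.
The pending criminal prosecution from January 15, 2006 to June 15, 2006 tolled the period for 151 days, extending the deadline to July 19, 2007.

July 19, 2007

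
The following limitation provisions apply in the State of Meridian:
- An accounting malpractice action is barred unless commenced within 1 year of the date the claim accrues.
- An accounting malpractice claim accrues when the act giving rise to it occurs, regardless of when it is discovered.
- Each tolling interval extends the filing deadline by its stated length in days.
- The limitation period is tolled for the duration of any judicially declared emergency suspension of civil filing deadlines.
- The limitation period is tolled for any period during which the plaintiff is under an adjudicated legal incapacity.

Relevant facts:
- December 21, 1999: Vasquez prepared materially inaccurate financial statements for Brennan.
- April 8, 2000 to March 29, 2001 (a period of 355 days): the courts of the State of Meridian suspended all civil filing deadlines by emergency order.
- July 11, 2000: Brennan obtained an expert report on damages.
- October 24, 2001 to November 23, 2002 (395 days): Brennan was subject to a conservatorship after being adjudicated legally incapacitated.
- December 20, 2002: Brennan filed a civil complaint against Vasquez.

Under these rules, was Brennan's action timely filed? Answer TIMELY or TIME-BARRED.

TIMELY

The claim accrued on December 21, 1999, the date of the act.
The untolled deadline — 1 year after December 21, 1999 — is December 21, 2000.
The period was tolled for 355 days by the emergency suspension of filing deadlines (April 8, 2000 to March 29, 2001), pushing the deadline to December 11, 2001.
The period was tolled for 395 days by the plaintiff's legal incapacity (October 24, 2001 to November 23, 2002), pushing the deadline to January 10, 2003.
The other events in the timeline have no effect on the limitation period under the stated rules.
The December 20, 2002 filing precedes the January 10, 2003 deadline; the claim is timely.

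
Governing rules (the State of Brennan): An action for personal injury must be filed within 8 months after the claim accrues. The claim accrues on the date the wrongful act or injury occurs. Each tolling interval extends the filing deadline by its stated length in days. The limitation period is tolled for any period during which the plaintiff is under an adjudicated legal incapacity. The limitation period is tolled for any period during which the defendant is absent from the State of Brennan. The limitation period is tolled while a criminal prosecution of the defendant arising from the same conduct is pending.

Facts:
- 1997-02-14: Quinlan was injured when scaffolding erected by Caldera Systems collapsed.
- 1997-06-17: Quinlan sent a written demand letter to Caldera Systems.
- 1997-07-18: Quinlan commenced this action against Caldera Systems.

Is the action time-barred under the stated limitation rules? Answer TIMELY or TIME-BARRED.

The limitation period began to run on 1997-02-14.
The untolled deadline — 8 months after 1997-02-14 — is 1997-10-14.
The other events in the timeline have no effect on the limitation period under the stated rules.
Filing on 1997-07-18 beat the 1997-10-14 deadline — the action is timely.

TIMELY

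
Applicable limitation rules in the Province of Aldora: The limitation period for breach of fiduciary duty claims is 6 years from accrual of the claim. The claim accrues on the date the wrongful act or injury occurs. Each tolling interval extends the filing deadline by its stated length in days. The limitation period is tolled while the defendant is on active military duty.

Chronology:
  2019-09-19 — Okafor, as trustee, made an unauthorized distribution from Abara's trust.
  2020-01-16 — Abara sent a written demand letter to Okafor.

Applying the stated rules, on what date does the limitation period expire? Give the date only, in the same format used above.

2025-09-19

The claim accrued on 2019-09-19, when the wrongful act occurred.
Adding the 6 years base period to 2019-09-19 gives a deadline of 2025-09-19, before any tolling.
The other events in the timeline have no effect on the limitation period under the stated rules.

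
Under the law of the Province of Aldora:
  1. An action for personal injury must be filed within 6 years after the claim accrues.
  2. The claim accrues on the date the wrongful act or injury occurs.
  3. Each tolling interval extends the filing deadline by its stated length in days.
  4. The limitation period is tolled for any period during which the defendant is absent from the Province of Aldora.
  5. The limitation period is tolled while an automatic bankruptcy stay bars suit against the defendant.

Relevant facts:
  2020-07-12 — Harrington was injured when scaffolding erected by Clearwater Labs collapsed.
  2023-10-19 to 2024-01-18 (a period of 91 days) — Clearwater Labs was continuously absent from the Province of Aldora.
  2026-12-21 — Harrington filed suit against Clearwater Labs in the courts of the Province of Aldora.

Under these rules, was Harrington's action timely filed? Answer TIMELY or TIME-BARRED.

TIME-BARRED

The claim accrued on 2020-07-12, when the wrongful act occurred.
6 years from 2020-07-12 is 2026-07-12.
The defendant's absence from the jurisdiction from 2023-10-19 to 2024-01-18 tolled the period for 91 days, extending the deadline to 2026-10-11.
The 2026-12-21 filing falls after the 2026-10-11 deadline; the claim is time-barred.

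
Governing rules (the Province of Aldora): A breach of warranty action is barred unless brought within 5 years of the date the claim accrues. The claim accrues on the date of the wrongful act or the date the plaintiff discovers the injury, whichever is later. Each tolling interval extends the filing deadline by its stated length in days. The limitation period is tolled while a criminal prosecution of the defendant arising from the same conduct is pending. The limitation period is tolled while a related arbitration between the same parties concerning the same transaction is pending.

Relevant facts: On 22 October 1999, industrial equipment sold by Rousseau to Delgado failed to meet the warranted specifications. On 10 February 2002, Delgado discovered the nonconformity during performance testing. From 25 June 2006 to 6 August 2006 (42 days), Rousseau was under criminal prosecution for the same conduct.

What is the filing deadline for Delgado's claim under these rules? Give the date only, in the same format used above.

Taking the later of the act (22 October 1999) and discovery (10 February 2002), the claim accrued on 10 February 2002.
5 years from 10 February 2002 is 10 February 2007.
Because the pending criminal prosecution ran from 25 June 2006 to 6 August 2006, the deadline is extended by 42 days to 24 March 2007.

24 March 2007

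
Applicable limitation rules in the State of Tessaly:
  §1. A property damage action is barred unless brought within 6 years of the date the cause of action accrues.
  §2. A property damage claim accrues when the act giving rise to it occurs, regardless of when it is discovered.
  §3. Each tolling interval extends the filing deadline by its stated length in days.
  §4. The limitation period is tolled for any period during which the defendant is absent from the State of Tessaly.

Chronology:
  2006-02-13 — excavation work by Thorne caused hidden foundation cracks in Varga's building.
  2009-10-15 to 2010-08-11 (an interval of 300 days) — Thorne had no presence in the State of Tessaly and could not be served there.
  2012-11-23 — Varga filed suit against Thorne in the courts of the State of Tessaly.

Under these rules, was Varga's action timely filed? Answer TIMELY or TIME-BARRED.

The limitation period began to run on 2006-02-13.
The untolled deadline — 6 years after 2006-02-13 — is 2012-02-13.
The defendant's absence from the jurisdiction from 2009-10-15 to 2010-08-11 tolled the period for 300 days, extending the deadline to 2012-12-09.
Filing on 2012-11-23 beat the 2012-12-09 deadline — the action is timely.

TIMELY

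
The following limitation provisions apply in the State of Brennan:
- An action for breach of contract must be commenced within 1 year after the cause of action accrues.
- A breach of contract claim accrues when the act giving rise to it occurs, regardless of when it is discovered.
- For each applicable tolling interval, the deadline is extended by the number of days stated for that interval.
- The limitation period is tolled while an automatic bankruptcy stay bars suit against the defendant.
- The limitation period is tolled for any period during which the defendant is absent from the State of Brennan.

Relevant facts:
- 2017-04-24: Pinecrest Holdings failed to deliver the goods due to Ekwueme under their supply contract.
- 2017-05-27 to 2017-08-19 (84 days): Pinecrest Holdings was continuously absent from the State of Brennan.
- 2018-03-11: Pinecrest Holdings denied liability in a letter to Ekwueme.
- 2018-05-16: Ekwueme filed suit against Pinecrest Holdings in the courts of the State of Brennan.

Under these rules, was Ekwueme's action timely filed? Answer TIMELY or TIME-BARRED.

TIMELY

The limitation period began to run on 2017-04-24.
Adding the 1 year base period to 2017-04-24 gives a deadline of 2018-04-24, before any tolling.
The defendant's absence from the jurisdiction from 2017-05-27 to 2017-08-19 tolled the period for 84 days, extending the deadline to 2018-07-17.
The other events in the timeline have no effect on the limitation period under the stated rules.
Ekwueme filed on 2018-05-16, before the 2018-07-17 deadline, so the action is timely.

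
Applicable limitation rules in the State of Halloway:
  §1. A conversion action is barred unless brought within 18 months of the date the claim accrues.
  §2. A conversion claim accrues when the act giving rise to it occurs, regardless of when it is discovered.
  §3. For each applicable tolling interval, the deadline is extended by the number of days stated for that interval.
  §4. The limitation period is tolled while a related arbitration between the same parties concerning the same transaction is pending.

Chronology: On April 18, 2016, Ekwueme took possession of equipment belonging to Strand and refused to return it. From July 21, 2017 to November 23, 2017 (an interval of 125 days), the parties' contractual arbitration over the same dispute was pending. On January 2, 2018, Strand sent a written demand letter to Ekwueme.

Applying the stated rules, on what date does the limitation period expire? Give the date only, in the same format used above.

February 20, 2018

The claim accrued on April 18, 2016, when the wrongful act occurred.
Adding the 18 months base period to April 18, 2016 gives a deadline of October 18, 2017, before any tolling.
The pending related arbitration from July 21, 2017 to November 23, 2017 tolled the period for 125 days, extending the deadline to February 20, 2018.
Nothing else in the chronology tolls or restarts the period.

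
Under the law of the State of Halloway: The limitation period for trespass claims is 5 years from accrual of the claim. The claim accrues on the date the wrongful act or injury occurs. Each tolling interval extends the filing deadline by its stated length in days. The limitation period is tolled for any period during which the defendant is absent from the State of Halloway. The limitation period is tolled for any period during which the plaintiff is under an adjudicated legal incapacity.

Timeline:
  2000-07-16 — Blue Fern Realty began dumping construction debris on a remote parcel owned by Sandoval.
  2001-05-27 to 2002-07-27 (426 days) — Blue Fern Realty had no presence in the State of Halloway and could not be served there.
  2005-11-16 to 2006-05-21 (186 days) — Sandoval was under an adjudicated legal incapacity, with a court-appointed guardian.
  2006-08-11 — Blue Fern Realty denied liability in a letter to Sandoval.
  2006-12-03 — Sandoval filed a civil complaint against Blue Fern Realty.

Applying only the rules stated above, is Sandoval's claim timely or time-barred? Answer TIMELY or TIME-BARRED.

TIMELY

The claim accrued on 2000-07-16, when the wrongful act occurred.
Adding the 5 years base period to 2000-07-16 gives a deadline of 2005-07-16, before any tolling.
Because the defendant's absence from the jurisdiction ran from 2001-05-27 to 2002-07-27, the deadline is extended by 426 days to 2006-09-15.
The plaintiff's legal incapacity from 2005-11-16 to 2006-05-21 tolled the period for 186 days, extending the deadline to 2007-03-20.
None of the other events listed affects the running of the period under the stated rules.
Sandoval filed on 2006-12-03, before the 2007-03-20 deadline, so the action is timely.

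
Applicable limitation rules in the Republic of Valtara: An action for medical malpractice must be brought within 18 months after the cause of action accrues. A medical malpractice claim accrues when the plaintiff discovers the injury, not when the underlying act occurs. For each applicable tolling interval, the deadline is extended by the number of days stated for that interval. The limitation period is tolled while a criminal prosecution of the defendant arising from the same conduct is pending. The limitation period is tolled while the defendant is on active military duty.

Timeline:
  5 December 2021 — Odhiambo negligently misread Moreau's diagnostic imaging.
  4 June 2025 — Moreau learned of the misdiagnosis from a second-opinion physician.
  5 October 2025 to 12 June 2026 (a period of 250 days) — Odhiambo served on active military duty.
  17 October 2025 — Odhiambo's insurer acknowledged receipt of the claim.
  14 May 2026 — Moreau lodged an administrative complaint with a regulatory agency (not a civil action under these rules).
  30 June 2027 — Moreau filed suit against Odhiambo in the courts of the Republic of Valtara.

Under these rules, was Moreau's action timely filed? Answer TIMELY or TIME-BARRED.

TIMELY

The claim did not accrue until Moreau discovered the injury on 4 June 2025; the 5 December 2021 act date does not start the clock under the stated rule.
Adding the 18 months base period to 4 June 2025 gives a deadline of 4 December 2026, before any tolling.
Because the defendant's active military service ran from 5 October 2025 to 12 June 2026, the deadline is extended by 250 days to 11 August 2027.
Nothing else in the chronology tolls or restarts the period.
The 30 June 2027 filing precedes the 11 August 2027 deadline; the claim is timely.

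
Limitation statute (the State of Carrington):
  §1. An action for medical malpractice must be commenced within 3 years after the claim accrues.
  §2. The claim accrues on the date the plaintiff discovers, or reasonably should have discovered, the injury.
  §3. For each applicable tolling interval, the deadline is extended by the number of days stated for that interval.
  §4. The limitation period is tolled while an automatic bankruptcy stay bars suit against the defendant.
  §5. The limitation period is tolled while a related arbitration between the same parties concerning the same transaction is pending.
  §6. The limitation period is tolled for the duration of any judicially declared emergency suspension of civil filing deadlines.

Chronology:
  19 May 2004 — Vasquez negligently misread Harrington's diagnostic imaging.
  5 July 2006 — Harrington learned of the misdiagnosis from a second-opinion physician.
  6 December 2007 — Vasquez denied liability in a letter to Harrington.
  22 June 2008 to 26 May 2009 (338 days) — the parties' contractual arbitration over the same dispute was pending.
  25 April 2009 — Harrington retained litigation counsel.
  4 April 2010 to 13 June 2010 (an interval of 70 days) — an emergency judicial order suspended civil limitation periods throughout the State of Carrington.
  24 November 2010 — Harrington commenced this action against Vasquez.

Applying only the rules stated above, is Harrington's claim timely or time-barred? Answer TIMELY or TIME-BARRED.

Accrual is tied to discovery, so the period began on 5 July 2006 rather than on 19 May 2004 when the act occurred.
The untolled deadline — 3 years after 5 July 2006 — is 5 July 2009.
The period was tolled for 338 days by the pending related arbitration (22 June 2008 to 26 May 2009), pushing the deadline to 8 June 2010.
The period was tolled for 70 days by the emergency suspension of filing deadlines (4 April 2010 to 13 June 2010), pushing the deadline to 17 August 2010.
The other events in the timeline have no effect on the limitation period under the stated rules.
Filing on 24 November 2010 missed the 17 August 2010 deadline — the action is time-barred.

TIME-BARRED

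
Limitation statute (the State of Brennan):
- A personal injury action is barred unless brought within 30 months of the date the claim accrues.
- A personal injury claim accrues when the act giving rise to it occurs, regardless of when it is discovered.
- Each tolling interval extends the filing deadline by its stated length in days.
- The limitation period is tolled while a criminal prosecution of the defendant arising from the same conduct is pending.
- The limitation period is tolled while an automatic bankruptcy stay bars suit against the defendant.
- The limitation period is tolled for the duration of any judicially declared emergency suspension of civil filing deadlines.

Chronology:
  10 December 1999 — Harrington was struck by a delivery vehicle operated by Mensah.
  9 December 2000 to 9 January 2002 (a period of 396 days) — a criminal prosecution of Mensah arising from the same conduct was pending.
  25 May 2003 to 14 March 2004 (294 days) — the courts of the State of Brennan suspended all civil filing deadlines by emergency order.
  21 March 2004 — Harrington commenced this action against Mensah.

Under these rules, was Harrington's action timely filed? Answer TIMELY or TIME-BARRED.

The claim accrued on 10 December 1999, the date of the act.
30 months from 10 December 1999 is 10 June 2002.
Because the pending criminal prosecution ran from 9 December 2000 to 9 January 2002, the deadline is extended by 396 days to 11 July 2003.
Because the emergency suspension of filing deadlines ran from 25 May 2003 to 14 March 2004, the deadline is extended by 294 days to 30 April 2004.
Harrington filed on 21 March 2004, before the 30 April 2004 deadline, so the action is timely.

TIMELY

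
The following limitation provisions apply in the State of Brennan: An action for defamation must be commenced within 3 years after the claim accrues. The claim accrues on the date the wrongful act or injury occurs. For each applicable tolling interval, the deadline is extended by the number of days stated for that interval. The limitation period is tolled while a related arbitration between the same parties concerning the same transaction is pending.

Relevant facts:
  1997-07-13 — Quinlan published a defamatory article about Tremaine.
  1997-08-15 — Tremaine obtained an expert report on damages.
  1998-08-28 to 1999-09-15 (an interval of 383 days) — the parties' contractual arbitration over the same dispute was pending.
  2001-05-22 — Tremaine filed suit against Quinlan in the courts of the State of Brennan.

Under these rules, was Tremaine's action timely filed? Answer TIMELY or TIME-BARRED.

TIMELY

The claim accrued on 1997-07-13, the date of the act.
Adding the 3 years base period to 1997-07-13 gives a deadline of 2000-07-13, before any tolling.
The pending related arbitration from 1998-08-28 to 1999-09-15 tolled the period for 383 days, extending the deadline to 2001-07-31.
None of the other events listed affects the running of the period under the stated rules.
Tremaine filed on 2001-05-22, before the 2001-07-31 deadline, so the action is timely.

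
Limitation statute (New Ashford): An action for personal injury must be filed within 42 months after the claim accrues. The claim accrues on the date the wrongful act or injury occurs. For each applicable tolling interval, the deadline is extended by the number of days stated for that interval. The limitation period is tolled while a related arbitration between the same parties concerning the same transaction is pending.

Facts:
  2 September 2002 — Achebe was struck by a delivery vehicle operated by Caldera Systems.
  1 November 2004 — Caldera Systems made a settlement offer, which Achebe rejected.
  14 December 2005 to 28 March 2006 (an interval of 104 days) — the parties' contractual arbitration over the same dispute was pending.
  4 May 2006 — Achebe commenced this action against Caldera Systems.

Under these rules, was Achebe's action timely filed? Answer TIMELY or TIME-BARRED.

TIMELY

The claim accrued on 2 September 2002, the date of the act.
42 months from 2 September 2002 is 2 March 2006.
The pending related arbitration from 14 December 2005 to 28 March 2006 tolled the period for 104 days, extending the deadline to 14 June 2006.
Nothing else in the chronology tolls or restarts the period.
Filing on 4 May 2006 beat the 14 June 2006 deadline — the action is timely.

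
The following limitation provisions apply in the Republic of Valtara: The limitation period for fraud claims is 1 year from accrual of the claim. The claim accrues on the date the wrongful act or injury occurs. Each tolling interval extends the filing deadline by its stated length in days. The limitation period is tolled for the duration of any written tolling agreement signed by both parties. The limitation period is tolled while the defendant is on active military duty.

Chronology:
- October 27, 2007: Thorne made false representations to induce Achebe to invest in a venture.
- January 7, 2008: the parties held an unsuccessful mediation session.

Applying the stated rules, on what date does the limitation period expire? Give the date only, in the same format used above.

October 27, 2008

The limitation period began to run on October 27, 2007.
1 year from October 27, 2007 is October 27, 2008.
The other events in the timeline have no effect on the limitation period under the stated rules.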